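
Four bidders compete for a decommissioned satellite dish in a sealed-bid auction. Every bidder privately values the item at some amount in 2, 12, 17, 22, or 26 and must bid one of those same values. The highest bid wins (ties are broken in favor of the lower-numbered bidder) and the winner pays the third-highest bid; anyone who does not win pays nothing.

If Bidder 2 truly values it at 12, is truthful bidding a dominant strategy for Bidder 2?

No

Consider the case where Bidder 1 bids 2, Bidder 3 bids 2 and Bidder 4 bids 17.
Truthful bid 12: loses, pays 0, utility 0.
Bid 17 instead: wins, pays 2, utility 12 - 2 = 10.
Since 10 > 0, bidding 17 is strictly better here, so truthful bidding is not dominant.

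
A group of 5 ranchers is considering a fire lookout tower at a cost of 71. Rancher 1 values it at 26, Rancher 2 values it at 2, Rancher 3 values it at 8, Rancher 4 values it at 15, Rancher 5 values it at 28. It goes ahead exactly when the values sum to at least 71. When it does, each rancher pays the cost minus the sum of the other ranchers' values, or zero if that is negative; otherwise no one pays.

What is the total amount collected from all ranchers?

Total value 79 ≥ cost 71, so it is built.
Rancher 1: others sum to 53; max(0, 71 - 53) = 18.
Rancher 2: others sum to 77; max(0, 71 - 77) = 0.
Rancher 3: others sum to 71; max(0, 71 - 71) = 0.
Rancher 4: others sum to 64; max(0, 71 - 64) = 7.
Rancher 5: others sum to 51; max(0, 71 - 51) = 20.
Total collected = 18 + 0 + 0 + 7 + 20 = 45.

45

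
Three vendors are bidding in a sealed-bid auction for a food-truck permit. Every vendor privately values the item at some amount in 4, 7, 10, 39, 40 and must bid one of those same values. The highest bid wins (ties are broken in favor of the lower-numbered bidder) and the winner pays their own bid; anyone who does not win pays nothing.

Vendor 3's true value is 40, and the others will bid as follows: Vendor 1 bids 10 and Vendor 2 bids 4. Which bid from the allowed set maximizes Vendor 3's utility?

39

Bid 4: loses, pays 0, utility 0.
Bid 7: loses, pays 0, utility 0.
Bid 10: loses, pays 0, utility 0.
Bid 39: wins, pays 39, utility 40 - 39 = 1.
Bid 40: wins, pays 40, utility 40 - 40 = 0.
The best choice is 39 with utility 1.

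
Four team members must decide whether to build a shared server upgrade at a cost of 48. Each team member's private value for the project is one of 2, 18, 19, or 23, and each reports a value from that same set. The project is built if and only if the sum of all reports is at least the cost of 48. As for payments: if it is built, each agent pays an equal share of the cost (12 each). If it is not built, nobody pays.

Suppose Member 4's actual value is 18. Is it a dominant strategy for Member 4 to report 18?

No

Consider the case where Member 1 reports 2, Member 2 reports 2 and Member 3 reports 23.
Truthful report 18: project not built, utility 0.
Report 23 instead: project built, pays 12, utility 18 - 12 = 6.
Since 6 > 0, reporting 23 is strictly better here, so truthful reporting is not dominant.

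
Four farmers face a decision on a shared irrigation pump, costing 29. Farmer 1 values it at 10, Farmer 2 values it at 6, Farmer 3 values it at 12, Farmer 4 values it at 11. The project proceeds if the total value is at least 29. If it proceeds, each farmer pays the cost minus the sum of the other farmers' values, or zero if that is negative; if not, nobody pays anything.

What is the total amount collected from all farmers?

3

Total value 39 ≥ cost 29, so it is built.
Farmer 1: others sum to 29; max(0, 29 - 29) = 0.
Farmer 2: others sum to 33; max(0, 29 - 33) = 0.
Farmer 3: others sum to 27; max(0, 29 - 27) = 2.
Farmer 4: others sum to 28; max(0, 29 - 28) = 1.
Total collected = 0 + 0 + 2 + 1 = 3.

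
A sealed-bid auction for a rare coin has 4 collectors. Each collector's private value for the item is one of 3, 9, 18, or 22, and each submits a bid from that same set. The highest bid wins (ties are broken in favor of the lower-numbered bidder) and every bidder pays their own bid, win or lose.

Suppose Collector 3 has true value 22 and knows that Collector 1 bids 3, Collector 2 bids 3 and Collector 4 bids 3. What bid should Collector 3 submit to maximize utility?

Bid 3: loses but pays 3, utility -3.
Bid 9: wins, pays 9, utility 22 - 9 = 13.
Bid 18: wins, pays 18, utility 22 - 18 = 4.
Bid 22: wins, pays 22, utility 22 - 22 = 0.
The best choice is 9 with utility 13.

9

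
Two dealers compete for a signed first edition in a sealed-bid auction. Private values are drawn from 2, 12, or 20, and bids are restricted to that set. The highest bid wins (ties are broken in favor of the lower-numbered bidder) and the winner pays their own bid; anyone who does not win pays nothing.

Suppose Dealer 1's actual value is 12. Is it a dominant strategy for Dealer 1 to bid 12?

No

Consider the case where Dealer 2 bids 2.
Truthful bid 12: wins, pays 12, utility 12 - 12 = 0.
Bid 2 instead: wins, pays 2, utility 12 - 2 = 10.
Since 10 > 0, bidding 2 is strictly better here, so truthful bidding is not dominant.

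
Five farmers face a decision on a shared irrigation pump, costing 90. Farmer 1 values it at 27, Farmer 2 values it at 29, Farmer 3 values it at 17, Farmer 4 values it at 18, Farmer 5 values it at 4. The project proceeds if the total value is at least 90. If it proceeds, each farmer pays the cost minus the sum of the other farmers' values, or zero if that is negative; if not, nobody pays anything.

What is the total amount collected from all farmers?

71

Total value 95 ≥ cost 90, so it is built.
Farmer 1: others sum to 68; max(0, 90 - 68) = 22.
Farmer 2: others sum to 66; max(0, 90 - 66) = 24.
Farmer 3: others sum to 78; max(0, 90 - 78) = 12.
Farmer 4: others sum to 77; max(0, 90 - 77) = 13.
Farmer 5: others sum to 91; max(0, 90 - 91) = 0.
Total collected = 22 + 24 + 12 + 13 + 0 = 71.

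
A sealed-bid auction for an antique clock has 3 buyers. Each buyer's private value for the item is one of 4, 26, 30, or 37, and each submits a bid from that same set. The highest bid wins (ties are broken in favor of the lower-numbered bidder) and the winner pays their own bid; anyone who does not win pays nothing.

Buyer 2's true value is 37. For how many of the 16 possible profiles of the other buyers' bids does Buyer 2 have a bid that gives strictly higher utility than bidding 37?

6

Others bid (4, 4): truth gives 0; bid 26 gives 11 > 0. Violating.
Others bid (4, 26): truth gives 0; bid 26 gives 11 > 0. Violating.
Others bid (4, 30): truth gives 0; bid 30 gives 7 > 0. Violating.
Others bid (26, 4): truth gives 0; bid 30 gives 7 > 0. Violating.
Others bid (4, 37): truth gives 0; no alternative beats it.
Others bid (26, 37): truth gives 0; no alternative beats it.
(Checking all 16 profiles: 6 have a profitable deviation, 10 do not.)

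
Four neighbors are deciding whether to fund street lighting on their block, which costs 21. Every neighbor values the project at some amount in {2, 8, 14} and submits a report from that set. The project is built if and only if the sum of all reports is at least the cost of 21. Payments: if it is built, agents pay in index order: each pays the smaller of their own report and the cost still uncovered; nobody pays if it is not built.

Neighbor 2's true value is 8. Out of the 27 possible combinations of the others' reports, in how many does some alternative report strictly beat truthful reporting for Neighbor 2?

17

Others report (2, 8, 14): truth gives 0; report 2 gives 6 > 0. Violating.
Others report (2, 14, 8): truth gives 0; report 2 gives 6 > 0. Violating.
Others report (2, 14, 14): truth gives 0; report 2 gives 6 > 0. Violating.
Others report (8, 2, 14): truth gives 0; report 2 gives 6 > 0. Violating.
Others report (2, 2, 2): truth gives 0; no alternative beats it.
Others report (2, 2, 8): truth gives 0; no alternative beats it.
(Checking all 27 profiles: 17 have a profitable deviation, 10 do not.)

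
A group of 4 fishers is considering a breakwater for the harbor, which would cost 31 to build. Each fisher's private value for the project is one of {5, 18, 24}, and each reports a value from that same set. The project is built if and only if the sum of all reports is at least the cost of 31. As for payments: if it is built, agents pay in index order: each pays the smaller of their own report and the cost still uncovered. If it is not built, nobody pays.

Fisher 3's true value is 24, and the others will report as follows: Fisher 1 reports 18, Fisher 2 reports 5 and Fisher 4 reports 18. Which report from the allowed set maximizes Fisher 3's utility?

5

Report 5: project built, pays 5, utility 24 - 5 = 19.
Report 18: project built, pays 8, utility 24 - 8 = 16.
Report 24: project built, pays 8, utility 24 - 8 = 16.
The best choice is 5 with utility 19.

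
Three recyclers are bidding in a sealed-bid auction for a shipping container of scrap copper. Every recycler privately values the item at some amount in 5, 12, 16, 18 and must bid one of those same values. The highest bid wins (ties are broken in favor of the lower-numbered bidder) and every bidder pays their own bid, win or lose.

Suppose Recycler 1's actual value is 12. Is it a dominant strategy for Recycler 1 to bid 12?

No

Consider the case where Recycler 2 bids 5 and Recycler 3 bids 5.
Truthful bid 12: wins, pays 12, utility 12 - 12 = 0.
Bid 5 instead: wins, pays 5, utility 12 - 5 = 7.
Since 7 > 0, bidding 5 is strictly better here, so truthful bidding is not dominant.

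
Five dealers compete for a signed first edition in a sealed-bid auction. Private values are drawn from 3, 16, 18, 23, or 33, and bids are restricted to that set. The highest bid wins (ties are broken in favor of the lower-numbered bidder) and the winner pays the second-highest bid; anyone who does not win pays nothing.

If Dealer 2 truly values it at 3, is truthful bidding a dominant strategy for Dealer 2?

Check each profile of the others' bids and compare truth against every alternative bid.
Others bid (3, 3, 3, 16): truth gives 0, best alternative gives -13.
Others bid (3, 3, 16, 3): truth gives 0, best alternative gives -13.
Others bid (3, 3, 16, 16): truth gives 0, best alternative gives -13.
Others bid (3, 16, 3, 3): truth gives 0, best alternative gives -13.
Others bid (3, 16, 3, 16): truth gives 0, best alternative gives -13.
Others bid (3, 16, 16, 3): truth gives 0, best alternative gives -13.
(Remaining 619 profiles checked similarly; truth is weakly best in each.)
In every case the truthful bid is at least as good as any alternative, so it is a dominant strategy.

Yes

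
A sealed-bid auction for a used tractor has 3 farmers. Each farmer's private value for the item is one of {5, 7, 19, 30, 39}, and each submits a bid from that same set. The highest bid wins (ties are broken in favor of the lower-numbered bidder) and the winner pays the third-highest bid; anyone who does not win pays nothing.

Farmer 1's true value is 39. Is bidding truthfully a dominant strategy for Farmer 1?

Yes

Check each profile of the others' bids and compare truth against every alternative bid.
Others bid (5, 39): truth gives 34, best alternative gives 0.
Others bid (39, 5): truth gives 34, best alternative gives 0.
Others bid (7, 39): truth gives 32, best alternative gives 0.
Others bid (39, 7): truth gives 32, best alternative gives 0.
Others bid (19, 39): truth gives 20, best alternative gives 0.
Others bid (39, 19): truth gives 20, best alternative gives 0.
(Remaining 19 profiles checked similarly; truth is weakly best in each.)
In every case the truthful bid is at least as good as any alternative, so it is a dominant strategy.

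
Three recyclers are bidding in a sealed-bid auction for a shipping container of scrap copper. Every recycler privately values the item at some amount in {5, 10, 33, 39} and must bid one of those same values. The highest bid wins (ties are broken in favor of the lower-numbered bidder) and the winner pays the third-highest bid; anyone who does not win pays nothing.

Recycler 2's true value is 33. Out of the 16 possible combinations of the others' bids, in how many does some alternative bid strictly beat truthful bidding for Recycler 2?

4

Others bid (5, 39): truth gives 0; bid 39 gives 28 > 0. Violating.
Others bid (10, 39): truth gives 0; bid 39 gives 23 > 0. Violating.
Others bid (33, 5): truth gives 0; bid 39 gives 28 > 0. Violating.
Others bid (33, 10): truth gives 0; bid 39 gives 23 > 0. Violating.
Others bid (5, 5): truth gives 28; no alternative beats it.
Others bid (5, 10): truth gives 28; no alternative beats it.
(Checking all 16 profiles: 4 have a profitable deviation, 12 do not.)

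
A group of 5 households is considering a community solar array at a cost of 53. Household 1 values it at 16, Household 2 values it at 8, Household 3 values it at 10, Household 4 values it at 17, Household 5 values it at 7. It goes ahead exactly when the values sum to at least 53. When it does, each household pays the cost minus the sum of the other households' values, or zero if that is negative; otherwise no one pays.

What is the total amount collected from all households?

Total value 58 ≥ cost 53, so it is built.
Household 1: others sum to 42; max(0, 53 - 42) = 11.
Household 2: others sum to 50; max(0, 53 - 50) = 3.
Household 3: others sum to 48; max(0, 53 - 48) = 5.
Household 4: others sum to 41; max(0, 53 - 41) = 12.
Household 5: others sum to 51; max(0, 53 - 51) = 2.
Total collected = 11 + 3 + 5 + 12 + 2 = 33.

33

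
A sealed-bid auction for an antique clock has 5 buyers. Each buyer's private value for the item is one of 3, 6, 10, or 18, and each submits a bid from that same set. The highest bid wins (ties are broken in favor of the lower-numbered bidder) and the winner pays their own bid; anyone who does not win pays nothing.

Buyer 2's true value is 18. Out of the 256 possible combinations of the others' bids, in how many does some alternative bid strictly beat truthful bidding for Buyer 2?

54

Others bid (3, 3, 3, 3): truth gives 0; bid 6 gives 12 > 0. Violating.
Others bid (3, 3, 3, 6): truth gives 0; bid 6 gives 12 > 0. Violating.
Others bid (3, 3, 3, 10): truth gives 0; bid 10 gives 8 > 0. Violating.
Others bid (3, 3, 6, 3): truth gives 0; bid 6 gives 12 > 0. Violating.
Others bid (3, 3, 3, 18): truth gives 0; no alternative beats it.
Others bid (3, 3, 6, 18): truth gives 0; no alternative beats it.
(Checking all 256 profiles: 54 have a profitable deviation, 202 do not.)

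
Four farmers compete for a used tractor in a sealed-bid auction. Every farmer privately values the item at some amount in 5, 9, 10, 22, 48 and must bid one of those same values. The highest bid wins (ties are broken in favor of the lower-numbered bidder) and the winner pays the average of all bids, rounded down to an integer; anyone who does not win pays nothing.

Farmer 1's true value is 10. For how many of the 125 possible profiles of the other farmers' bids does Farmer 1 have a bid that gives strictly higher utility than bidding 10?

1

Others bid (5, 5, 5): truth gives 4; bid 5 gives 5 > 4. Violating.
Others bid (5, 5, 9): truth gives 3; no alternative beats it.
Others bid (5, 5, 10): truth gives 3; no alternative beats it.
(Checking all 125 profiles: 1 has a profitable deviation, 124 do not.)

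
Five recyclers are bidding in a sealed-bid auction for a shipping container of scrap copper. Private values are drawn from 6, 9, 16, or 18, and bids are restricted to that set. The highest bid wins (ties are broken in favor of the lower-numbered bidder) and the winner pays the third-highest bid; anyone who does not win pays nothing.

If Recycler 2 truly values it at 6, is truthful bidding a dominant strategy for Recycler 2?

Yes

Check each profile of the others' bids and compare truth against every alternative bid.
Others bid (6, 6, 9, 9): truth gives 0, best alternative gives -3.
Others bid (6, 9, 6, 9): truth gives 0, best alternative gives -3.
Others bid (6, 9, 9, 6): truth gives 0, best alternative gives -3.
Others bid (6, 9, 9, 9): truth gives 0, best alternative gives -3.
Others bid (6, 6, 6, 6): truth gives 0, best alternative gives 0.
Others bid (6, 6, 6, 9): truth gives 0, best alternative gives 0.
(Remaining 250 profiles checked similarly; truth is weakly best in each.)
In every case the truthful bid is at least as good as any alternative, so it is a dominant strategy.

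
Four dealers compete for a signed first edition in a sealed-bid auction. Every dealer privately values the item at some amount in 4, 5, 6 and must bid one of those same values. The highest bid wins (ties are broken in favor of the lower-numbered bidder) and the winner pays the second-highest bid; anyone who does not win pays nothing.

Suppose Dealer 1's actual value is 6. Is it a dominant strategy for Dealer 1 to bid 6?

Check each profile of the others' bids and compare truth against every alternative bid.
Others bid (4, 4, 4): truth gives 2, best alternative gives 2.
Others bid (4, 4, 5): truth gives 1, best alternative gives 1.
Others bid (4, 5, 4): truth gives 1, best alternative gives 1.
Others bid (4, 5, 5): truth gives 1, best alternative gives 1.
Others bid (5, 4, 4): truth gives 1, best alternative gives 1.
Others bid (5, 4, 5): truth gives 1, best alternative gives 1.
(Remaining 21 profiles checked similarly; truth is weakly best in each.)
In every case the truthful bid is at least as good as any alternative, so it is a dominant strategy.

Yes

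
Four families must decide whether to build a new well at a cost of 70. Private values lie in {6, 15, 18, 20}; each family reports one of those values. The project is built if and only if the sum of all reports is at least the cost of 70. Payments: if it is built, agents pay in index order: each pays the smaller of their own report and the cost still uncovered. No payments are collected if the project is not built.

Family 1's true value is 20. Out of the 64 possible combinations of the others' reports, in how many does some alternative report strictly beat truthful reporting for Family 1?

Others report (15, 18, 20): truth gives 0; report 18 gives 2 > 0. Violating.
Others report (15, 20, 18): truth gives 0; report 18 gives 2 > 0. Violating.
Others report (15, 20, 20): truth gives 0; report 15 gives 5 > 0. Violating.
Others report (18, 15, 20): truth gives 0; report 18 gives 2 > 0. Violating.
Others report (6, 6, 6): truth gives 0; no alternative beats it.
Others report (6, 6, 15): truth gives 0; no alternative beats it.
(Checking all 64 profiles: 17 have a profitable deviation, 47 do not.)

17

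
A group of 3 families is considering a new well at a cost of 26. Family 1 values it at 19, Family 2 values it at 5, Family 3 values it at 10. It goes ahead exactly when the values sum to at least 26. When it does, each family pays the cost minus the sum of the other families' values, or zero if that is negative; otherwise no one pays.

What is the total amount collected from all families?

Total value 34 ≥ cost 26, so it is built.
Family 1: others sum to 15; max(0, 26 - 15) = 11.
Family 2: others sum to 29; max(0, 26 - 29) = 0.
Family 3: others sum to 24; max(0, 26 - 24) = 2.
Total collected = 11 + 0 + 2 = 13.

13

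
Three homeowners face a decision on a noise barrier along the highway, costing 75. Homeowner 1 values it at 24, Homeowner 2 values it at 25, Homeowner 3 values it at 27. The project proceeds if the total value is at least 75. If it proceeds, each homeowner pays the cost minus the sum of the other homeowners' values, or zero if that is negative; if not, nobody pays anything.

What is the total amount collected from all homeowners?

73

Total value 76 ≥ cost 75, so it is built.
Homeowner 1: others sum to 52; max(0, 75 - 52) = 23.
Homeowner 2: others sum to 51; max(0, 75 - 51) = 24.
Homeowner 3: others sum to 49; max(0, 75 - 49) = 26.
Total collected = 23 + 24 + 26 = 73.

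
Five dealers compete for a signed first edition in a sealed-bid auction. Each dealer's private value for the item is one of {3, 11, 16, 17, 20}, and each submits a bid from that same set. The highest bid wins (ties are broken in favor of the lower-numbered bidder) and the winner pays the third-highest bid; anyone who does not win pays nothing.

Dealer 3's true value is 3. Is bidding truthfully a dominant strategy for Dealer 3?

Yes

Check each profile of the others' bids and compare truth against every alternative bid.
Others bid (3, 3, 11, 11): truth gives 0, best alternative gives -8.
Others bid (3, 3, 3, 3): truth gives 0, best alternative gives 0.
Others bid (3, 3, 3, 11): truth gives 0, best alternative gives 0.
Others bid (3, 3, 3, 16): truth gives 0, best alternative gives 0.
Others bid (3, 3, 3, 17): truth gives 0, best alternative gives 0.
Others bid (3, 3, 3, 20): truth gives 0, best alternative gives 0.
(Remaining 619 profiles checked similarly; truth is weakly best in each.)
In every case the truthful bid is at least as good as any alternative, so it is a dominant strategy.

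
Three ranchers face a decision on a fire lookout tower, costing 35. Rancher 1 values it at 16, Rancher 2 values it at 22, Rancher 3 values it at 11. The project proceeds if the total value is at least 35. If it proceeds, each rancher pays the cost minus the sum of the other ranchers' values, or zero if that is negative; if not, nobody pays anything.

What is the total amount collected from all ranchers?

Total value 49 ≥ cost 35, so it is built.
Rancher 1: others sum to 33; max(0, 35 - 33) = 2.
Rancher 2: others sum to 27; max(0, 35 - 27) = 8.
Rancher 3: others sum to 38; max(0, 35 - 38) = 0.
Total collected = 2 + 8 + 0 = 10.

10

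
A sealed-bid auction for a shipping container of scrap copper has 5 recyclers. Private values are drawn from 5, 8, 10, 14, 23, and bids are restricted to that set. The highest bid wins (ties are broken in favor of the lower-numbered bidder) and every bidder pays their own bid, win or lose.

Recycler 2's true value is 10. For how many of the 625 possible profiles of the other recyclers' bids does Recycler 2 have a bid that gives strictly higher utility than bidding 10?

Others bid (5, 5, 5, 5): truth gives 0; bid 8 gives 2 > 0. Violating.
Others bid (5, 5, 5, 8): truth gives 0; bid 8 gives 2 > 0. Violating.
Others bid (5, 5, 5, 14): truth gives -10; bid 14 gives -4 > -10. Violating.
Others bid (5, 5, 5, 23): truth gives -10; bid 5 gives -5 > -10. Violating.
Others bid (5, 5, 5, 10): truth gives 0; no alternative beats it.
Others bid (5, 5, 8, 10): truth gives 0; no alternative beats it.
(Checking all 625 profiles: 579 have a profitable deviation, 46 do not.)

579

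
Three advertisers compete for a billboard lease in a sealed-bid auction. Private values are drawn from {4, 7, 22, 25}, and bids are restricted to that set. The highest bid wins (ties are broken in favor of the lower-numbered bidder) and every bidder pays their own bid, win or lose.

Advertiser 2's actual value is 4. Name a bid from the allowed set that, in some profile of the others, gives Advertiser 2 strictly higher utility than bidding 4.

7

Suppose Advertiser 1 bids 4 and Advertiser 3 bids 4.
Bid 4: loses but pays 4, utility -4.
Bid 7: wins, pays 7, utility 4 - 7 = -3.
So bidding 7 beats truth here (-3 > -4).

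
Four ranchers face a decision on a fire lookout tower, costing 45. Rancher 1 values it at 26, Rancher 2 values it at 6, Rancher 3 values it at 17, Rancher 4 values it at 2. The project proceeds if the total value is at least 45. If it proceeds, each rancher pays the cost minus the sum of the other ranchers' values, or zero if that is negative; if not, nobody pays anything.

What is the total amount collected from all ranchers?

Total value 51 ≥ cost 45, so it is built.
Rancher 1: others sum to 25; max(0, 45 - 25) = 20.
Rancher 2: others sum to 45; max(0, 45 - 45) = 0.
Rancher 3: others sum to 34; max(0, 45 - 34) = 11.
Rancher 4: others sum to 49; max(0, 45 - 49) = 0.
Total collected = 20 + 0 + 11 + 0 = 31.

31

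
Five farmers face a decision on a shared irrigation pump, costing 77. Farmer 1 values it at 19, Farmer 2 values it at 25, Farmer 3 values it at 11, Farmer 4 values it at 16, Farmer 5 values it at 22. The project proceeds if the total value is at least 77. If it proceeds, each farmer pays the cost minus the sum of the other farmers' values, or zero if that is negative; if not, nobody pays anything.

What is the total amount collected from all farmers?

18

Total value 93 ≥ cost 77, so it is built.
Farmer 1: others sum to 74; max(0, 77 - 74) = 3.
Farmer 2: others sum to 68; max(0, 77 - 68) = 9.
Farmer 3: others sum to 82; max(0, 77 - 82) = 0.
Farmer 4: others sum to 77; max(0, 77 - 77) = 0.
Farmer 5: others sum to 71; max(0, 77 - 71) = 6.
Total collected = 3 + 9 + 0 + 0 + 6 = 18.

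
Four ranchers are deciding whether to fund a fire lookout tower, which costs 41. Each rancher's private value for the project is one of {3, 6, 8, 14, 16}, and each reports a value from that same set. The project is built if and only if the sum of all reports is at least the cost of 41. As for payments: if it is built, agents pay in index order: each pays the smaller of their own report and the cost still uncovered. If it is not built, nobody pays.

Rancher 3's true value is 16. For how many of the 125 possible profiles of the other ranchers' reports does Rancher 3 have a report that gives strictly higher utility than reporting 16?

70

Others report (3, 8, 16): truth gives 0; report 14 gives 2 > 0. Violating.
Others report (3, 14, 14): truth gives 0; report 14 gives 2 > 0. Violating.
Others report (3, 14, 16): truth gives 0; report 8 gives 8 > 0. Violating.
Others report (3, 16, 8): truth gives 0; report 14 gives 2 > 0. Violating.
Others report (3, 3, 3): truth gives 0; no alternative beats it.
Others report (3, 3, 6): truth gives 0; no alternative beats it.
(Checking all 125 profiles: 70 have a profitable deviation, 55 do not.)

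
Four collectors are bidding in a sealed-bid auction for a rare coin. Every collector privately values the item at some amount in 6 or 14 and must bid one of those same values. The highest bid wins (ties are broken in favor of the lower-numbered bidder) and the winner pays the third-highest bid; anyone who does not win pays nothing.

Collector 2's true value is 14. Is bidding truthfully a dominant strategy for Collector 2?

Yes

Check each profile of the others' bids and compare truth against every alternative bid.
Others bid (6, 6, 6): truth gives 8, best alternative gives 0.
Others bid (6, 6, 14): truth gives 8, best alternative gives 0.
Others bid (6, 14, 6): truth gives 8, best alternative gives 0.
Others bid (6, 14, 14): truth gives 0, best alternative gives 0.
Others bid (14, 6, 6): truth gives 0, best alternative gives 0.
Others bid (14, 6, 14): truth gives 0, best alternative gives 0.
(Remaining 2 profiles checked similarly; truth is weakly best in each.)
In every case the truthful bid is at least as good as any alternative, so it is a dominant strategy.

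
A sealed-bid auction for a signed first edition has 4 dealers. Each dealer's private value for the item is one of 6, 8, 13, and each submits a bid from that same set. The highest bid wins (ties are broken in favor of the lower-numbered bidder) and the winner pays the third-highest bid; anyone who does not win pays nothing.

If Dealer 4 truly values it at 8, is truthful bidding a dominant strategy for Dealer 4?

Consider the case where Dealer 1 bids 6, Dealer 2 bids 6 and Dealer 3 bids 8.
Truthful bid 8: loses, pays 0, utility 0.
Bid 13 instead: wins, pays 6, utility 8 - 6 = 2.
Since 2 > 0, bidding 13 is strictly better here, so truthful bidding is not dominant.

No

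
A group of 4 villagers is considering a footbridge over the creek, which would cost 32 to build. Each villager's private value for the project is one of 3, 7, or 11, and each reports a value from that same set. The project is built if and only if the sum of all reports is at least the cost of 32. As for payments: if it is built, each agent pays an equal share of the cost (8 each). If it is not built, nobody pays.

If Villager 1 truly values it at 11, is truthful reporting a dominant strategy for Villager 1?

Yes

Check each profile of the others' reports and compare truth against every alternative report.
Others report (3, 7, 11): truth gives 3, best alternative gives 0.
Others report (3, 11, 7): truth gives 3, best alternative gives 0.
Others report (7, 3, 11): truth gives 3, best alternative gives 0.
Others report (7, 7, 7): truth gives 3, best alternative gives 0.
Others report (7, 11, 3): truth gives 3, best alternative gives 0.
Others report (11, 3, 7): truth gives 3, best alternative gives 0.
(Remaining 21 profiles checked similarly; truth is weakly best in each.)
In every case the truthful report is at least as good as any alternative, so it is a dominant strategy.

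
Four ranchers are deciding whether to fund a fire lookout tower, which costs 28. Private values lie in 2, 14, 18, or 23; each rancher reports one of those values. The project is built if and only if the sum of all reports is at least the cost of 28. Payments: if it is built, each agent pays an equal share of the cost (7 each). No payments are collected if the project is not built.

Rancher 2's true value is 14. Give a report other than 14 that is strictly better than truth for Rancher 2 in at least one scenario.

Suppose Rancher 1 reports 2, Rancher 3 reports 2 and Rancher 4 reports 2.
Report 14: project not built, utility 0.
Report 23: project built, pays 7, utility 14 - 7 = 7.
So reporting 23 beats truth here (7 > 0).

23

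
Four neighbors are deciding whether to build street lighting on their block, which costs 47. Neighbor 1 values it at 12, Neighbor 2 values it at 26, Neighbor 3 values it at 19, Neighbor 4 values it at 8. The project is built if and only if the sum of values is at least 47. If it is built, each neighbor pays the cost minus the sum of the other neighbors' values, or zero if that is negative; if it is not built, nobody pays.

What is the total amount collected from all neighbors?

9

Total value 65 ≥ cost 47, so it is built.
Neighbor 1: others sum to 53; max(0, 47 - 53) = 0.
Neighbor 2: others sum to 39; max(0, 47 - 39) = 8.
Neighbor 3: others sum to 46; max(0, 47 - 46) = 1.
Neighbor 4: others sum to 57; max(0, 47 - 57) = 0.
Total collected = 0 + 8 + 1 + 0 = 9.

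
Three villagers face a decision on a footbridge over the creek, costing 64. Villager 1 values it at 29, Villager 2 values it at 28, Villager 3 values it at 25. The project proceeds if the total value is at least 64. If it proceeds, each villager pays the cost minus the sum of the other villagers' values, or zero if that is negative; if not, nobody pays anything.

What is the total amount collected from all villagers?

28

Total value 82 ≥ cost 64, so it is built.
Villager 1: others sum to 53; max(0, 64 - 53) = 11.
Villager 2: others sum to 54; max(0, 64 - 54) = 10.
Villager 3: others sum to 57; max(0, 64 - 57) = 7.
Total collected = 11 + 10 + 7 = 28.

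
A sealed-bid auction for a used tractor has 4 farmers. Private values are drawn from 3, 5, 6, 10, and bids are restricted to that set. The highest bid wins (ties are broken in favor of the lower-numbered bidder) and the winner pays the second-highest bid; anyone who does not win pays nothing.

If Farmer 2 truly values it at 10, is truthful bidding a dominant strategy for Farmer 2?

Check each profile of the others' bids and compare truth against every alternative bid.
Others bid (6, 3, 3): truth gives 4, best alternative gives 0.
Others bid (6, 3, 5): truth gives 4, best alternative gives 0.
Others bid (6, 3, 6): truth gives 4, best alternative gives 0.
Others bid (6, 5, 3): truth gives 4, best alternative gives 0.
Others bid (6, 5, 5): truth gives 4, best alternative gives 0.
Others bid (6, 5, 6): truth gives 4, best alternative gives 0.
(Remaining 58 profiles checked similarly; truth is weakly best in each.)
In every case the truthful bid is at least as good as any alternative, so it is a dominant strategy.

Yes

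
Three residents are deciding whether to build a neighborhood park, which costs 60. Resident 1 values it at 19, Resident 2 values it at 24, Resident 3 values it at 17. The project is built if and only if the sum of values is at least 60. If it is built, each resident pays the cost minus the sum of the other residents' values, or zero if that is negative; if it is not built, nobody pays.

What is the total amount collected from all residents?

Total value 60 ≥ cost 60, so it is built.
Resident 1: others sum to 41; max(0, 60 - 41) = 19.
Resident 2: others sum to 36; max(0, 60 - 36) = 24.
Resident 3: others sum to 43; max(0, 60 - 43) = 17.
Total collected = 19 + 24 + 17 = 60.

60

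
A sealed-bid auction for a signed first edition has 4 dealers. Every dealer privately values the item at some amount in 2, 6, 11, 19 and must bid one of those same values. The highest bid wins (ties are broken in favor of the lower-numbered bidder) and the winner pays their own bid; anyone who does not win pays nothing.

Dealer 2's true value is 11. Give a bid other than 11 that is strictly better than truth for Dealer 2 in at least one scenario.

6

Suppose Dealer 1 bids 2, Dealer 3 bids 2 and Dealer 4 bids 2.
Bid 11: wins, pays 11, utility 11 - 11 = 0.
Bid 6: wins, pays 6, utility 11 - 6 = 5.
So bidding 6 beats truth here (5 > 0).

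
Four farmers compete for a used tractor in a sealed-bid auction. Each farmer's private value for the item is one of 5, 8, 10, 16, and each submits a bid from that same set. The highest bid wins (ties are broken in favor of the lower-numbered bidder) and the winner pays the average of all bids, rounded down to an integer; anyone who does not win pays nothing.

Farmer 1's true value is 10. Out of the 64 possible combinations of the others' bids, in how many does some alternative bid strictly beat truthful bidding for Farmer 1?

Others bid (5, 5, 5): truth gives 4; bid 5 gives 5 > 4. Violating.
Others bid (5, 5, 8): truth gives 3; bid 8 gives 4 > 3. Violating.
Others bid (5, 8, 5): truth gives 3; bid 8 gives 4 > 3. Violating.
Others bid (8, 5, 5): truth gives 3; bid 8 gives 4 > 3. Violating.
Others bid (5, 5, 10): truth gives 3; no alternative beats it.
Others bid (5, 5, 16): truth gives 0; no alternative beats it.
(Checking all 64 profiles: 4 have a profitable deviation, 60 do not.)

4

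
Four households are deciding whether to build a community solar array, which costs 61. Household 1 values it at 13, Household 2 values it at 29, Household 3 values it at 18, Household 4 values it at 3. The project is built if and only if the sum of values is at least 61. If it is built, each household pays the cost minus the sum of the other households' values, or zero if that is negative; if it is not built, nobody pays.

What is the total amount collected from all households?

55

Total value 63 ≥ cost 61, so it is built.
Household 1: others sum to 50; max(0, 61 - 50) = 11.
Household 2: others sum to 34; max(0, 61 - 34) = 27.
Household 3: others sum to 45; max(0, 61 - 45) = 16.
Household 4: others sum to 60; max(0, 61 - 60) = 1.
Total collected = 11 + 27 + 16 + 1 = 55.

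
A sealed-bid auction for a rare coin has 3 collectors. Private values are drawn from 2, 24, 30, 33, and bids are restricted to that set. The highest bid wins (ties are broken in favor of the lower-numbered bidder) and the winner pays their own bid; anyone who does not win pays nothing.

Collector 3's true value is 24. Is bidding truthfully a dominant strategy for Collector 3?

Check each profile of the others' bids and compare truth against every alternative bid.
Others bid (2, 2): truth gives 0, best alternative gives 0.
Others bid (2, 24): truth gives 0, best alternative gives 0.
Others bid (2, 30): truth gives 0, best alternative gives 0.
Others bid (2, 33): truth gives 0, best alternative gives 0.
Others bid (24, 2): truth gives 0, best alternative gives 0.
Others bid (24, 24): truth gives 0, best alternative gives 0.
(Remaining 10 profiles checked similarly; truth is weakly best in each.)
In every case the truthful bid is at least as good as any alternative, so it is a dominant strategy.

Yes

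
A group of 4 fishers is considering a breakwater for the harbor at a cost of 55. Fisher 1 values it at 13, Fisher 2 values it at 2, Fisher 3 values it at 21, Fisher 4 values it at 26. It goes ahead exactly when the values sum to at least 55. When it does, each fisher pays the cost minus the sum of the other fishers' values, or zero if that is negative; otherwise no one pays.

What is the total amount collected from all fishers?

Total value 62 ≥ cost 55, so it is built.
Fisher 1: others sum to 49; max(0, 55 - 49) = 6.
Fisher 2: others sum to 60; max(0, 55 - 60) = 0.
Fisher 3: others sum to 41; max(0, 55 - 41) = 14.
Fisher 4: others sum to 36; max(0, 55 - 36) = 19.
Total collected = 6 + 0 + 14 + 19 = 39.

39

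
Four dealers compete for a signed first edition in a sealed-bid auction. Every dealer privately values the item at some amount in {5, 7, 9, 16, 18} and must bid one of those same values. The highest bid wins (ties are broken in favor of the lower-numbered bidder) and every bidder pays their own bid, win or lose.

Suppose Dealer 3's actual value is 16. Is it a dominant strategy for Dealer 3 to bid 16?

No

Consider the case where Dealer 1 bids 5, Dealer 2 bids 5 and Dealer 4 bids 5.
Truthful bid 16: wins, pays 16, utility 16 - 16 = 0.
Bid 7 instead: wins, pays 7, utility 16 - 7 = 9.
Since 9 > 0, bidding 7 is strictly better here, so truthful bidding is not dominant.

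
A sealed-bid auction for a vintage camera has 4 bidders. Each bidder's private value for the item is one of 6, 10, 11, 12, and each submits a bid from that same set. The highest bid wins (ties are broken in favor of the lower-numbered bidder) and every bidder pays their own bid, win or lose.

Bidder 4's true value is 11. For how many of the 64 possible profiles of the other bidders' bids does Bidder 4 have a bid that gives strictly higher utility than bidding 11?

Others bid (6, 6, 6): truth gives 0; bid 10 gives 1 > 0. Violating.
Others bid (6, 6, 11): truth gives -11; bid 12 gives -1 > -11. Violating.
Others bid (6, 6, 12): truth gives -11; bid 6 gives -6 > -11. Violating.
Others bid (6, 10, 11): truth gives -11; bid 12 gives -1 > -11. Violating.
Others bid (6, 6, 10): truth gives 0; no alternative beats it.
Others bid (6, 10, 6): truth gives 0; no alternative beats it.
(Checking all 64 profiles: 57 have a profitable deviation, 7 do not.)

57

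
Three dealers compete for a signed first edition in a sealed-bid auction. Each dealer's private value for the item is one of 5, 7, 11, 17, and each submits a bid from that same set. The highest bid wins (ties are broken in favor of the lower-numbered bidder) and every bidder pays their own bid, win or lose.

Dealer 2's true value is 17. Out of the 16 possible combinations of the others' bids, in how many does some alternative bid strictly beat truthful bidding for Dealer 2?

Others bid (5, 5): truth gives 0; bid 7 gives 10 > 0. Violating.
Others bid (5, 7): truth gives 0; bid 7 gives 10 > 0. Violating.
Others bid (5, 11): truth gives 0; bid 11 gives 6 > 0. Violating.
Others bid (7, 5): truth gives 0; bid 11 gives 6 > 0. Violating.
Others bid (5, 17): truth gives 0; no alternative beats it.
Others bid (7, 17): truth gives 0; no alternative beats it.
(Checking all 16 profiles: 10 have a profitable deviation, 6 do not.)

10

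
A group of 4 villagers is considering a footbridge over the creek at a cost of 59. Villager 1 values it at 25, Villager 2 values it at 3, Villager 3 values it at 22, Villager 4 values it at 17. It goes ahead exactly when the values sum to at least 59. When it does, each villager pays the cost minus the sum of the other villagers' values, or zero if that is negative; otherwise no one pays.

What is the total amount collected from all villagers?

40

Total value 67 ≥ cost 59, so it is built.
Villager 1: others sum to 42; max(0, 59 - 42) = 17.
Villager 2: others sum to 64; max(0, 59 - 64) = 0.
Villager 3: others sum to 45; max(0, 59 - 45) = 14.
Villager 4: others sum to 50; max(0, 59 - 50) = 9.
Total collected = 17 + 0 + 14 + 9 = 40.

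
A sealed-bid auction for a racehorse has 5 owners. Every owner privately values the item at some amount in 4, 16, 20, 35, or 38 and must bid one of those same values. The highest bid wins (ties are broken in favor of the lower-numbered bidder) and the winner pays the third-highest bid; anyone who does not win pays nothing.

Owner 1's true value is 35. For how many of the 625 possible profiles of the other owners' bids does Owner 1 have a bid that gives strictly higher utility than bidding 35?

Others bid (4, 4, 4, 38): truth gives 0; bid 38 gives 31 > 0. Violating.
Others bid (4, 4, 16, 38): truth gives 0; bid 38 gives 19 > 0. Violating.
Others bid (4, 4, 20, 38): truth gives 0; bid 38 gives 15 > 0. Violating.
Others bid (4, 4, 38, 4): truth gives 0; bid 38 gives 31 > 0. Violating.
Others bid (4, 4, 4, 4): truth gives 31; no alternative beats it.
Others bid (4, 4, 4, 16): truth gives 31; no alternative beats it.
(Checking all 625 profiles: 108 have a profitable deviation, 517 do not.)

108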